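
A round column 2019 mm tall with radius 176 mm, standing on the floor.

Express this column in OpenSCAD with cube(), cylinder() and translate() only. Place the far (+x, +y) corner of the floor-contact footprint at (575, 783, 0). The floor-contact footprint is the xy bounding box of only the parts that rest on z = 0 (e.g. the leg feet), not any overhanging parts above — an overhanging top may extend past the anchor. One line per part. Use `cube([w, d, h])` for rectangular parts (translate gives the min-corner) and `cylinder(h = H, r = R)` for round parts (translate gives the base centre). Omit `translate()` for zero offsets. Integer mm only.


translate([399, 607, 0]) cylinder(h = 2019, r = 176);


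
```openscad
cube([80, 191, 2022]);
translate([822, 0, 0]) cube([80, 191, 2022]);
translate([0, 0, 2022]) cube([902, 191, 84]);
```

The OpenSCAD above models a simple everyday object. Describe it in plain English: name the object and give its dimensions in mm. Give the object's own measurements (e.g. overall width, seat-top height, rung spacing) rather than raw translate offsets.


A door frame. The clear opening is 742 mm wide and 2022 mm high. Two 80 mm wide jambs, 191 mm deep, stand either side of the opening from the floor to the top of the opening. A 84 mm thick head sits across the top of both jambs, spanning the full outside width of the frame.


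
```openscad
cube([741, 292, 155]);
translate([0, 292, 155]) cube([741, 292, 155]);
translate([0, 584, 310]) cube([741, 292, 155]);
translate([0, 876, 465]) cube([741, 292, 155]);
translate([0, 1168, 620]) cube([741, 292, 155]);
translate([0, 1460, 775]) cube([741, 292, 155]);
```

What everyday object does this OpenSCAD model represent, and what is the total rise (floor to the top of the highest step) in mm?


A staircase. The total rise is 930 mm.

6 identical blocks, each offset up and back from the previous — a staircase. Each step is 155 mm tall and there are 6 of them, so the total rise is 6 × 155 = 930 mm.


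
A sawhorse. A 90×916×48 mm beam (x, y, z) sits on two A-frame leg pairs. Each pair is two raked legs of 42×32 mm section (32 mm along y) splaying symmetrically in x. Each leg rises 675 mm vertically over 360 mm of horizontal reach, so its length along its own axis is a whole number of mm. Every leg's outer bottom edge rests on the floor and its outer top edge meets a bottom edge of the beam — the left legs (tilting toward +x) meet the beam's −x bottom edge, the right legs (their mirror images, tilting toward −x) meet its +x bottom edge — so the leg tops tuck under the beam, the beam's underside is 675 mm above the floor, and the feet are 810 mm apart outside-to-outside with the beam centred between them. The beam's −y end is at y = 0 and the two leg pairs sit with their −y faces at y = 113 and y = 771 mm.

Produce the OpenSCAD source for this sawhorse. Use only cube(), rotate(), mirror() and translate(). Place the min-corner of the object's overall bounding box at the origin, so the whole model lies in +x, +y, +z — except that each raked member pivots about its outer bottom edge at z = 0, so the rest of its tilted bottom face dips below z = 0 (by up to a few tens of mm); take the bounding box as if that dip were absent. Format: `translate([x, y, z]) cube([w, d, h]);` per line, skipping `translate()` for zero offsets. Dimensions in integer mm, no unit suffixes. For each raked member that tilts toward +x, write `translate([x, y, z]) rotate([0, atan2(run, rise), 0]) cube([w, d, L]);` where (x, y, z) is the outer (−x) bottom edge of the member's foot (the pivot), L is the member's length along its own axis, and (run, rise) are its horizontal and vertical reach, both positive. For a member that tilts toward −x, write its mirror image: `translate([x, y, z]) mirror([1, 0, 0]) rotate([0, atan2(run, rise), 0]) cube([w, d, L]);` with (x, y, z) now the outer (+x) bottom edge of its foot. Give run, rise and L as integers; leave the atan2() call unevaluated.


translate([360, 0, 675]) cube([90, 916, 48]);
translate([0, 113, 0]) rotate([0, atan2(360, 675), 0]) cube([42, 32, 765]);
translate([810, 113, 0]) mirror([1, 0, 0]) rotate([0, atan2(360, 675), 0]) cube([42, 32, 765]);
translate([0, 771, 0]) rotate([0, atan2(360, 675), 0]) cube([42, 32, 765]);
translate([810, 771, 0]) mirror([1, 0, 0]) rotate([0, atan2(360, 675), 0]) cube([42, 32, 765]);


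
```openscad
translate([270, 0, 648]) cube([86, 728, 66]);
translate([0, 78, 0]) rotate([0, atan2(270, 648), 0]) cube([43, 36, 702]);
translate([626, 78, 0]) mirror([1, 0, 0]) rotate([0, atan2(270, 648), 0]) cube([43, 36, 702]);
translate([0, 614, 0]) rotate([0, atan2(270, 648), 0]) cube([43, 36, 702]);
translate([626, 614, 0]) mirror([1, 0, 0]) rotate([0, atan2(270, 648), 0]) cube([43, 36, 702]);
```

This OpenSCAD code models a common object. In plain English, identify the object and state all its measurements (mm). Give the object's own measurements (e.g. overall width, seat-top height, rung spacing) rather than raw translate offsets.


A sawhorse. A 86×728×66 mm beam (x, y, z) sits on two A-frame leg pairs. Each pair is two raked legs of 43×36 mm section (36 mm along y) splaying symmetrically in x. Each leg rises 648 mm vertically over 270 mm of horizontal reach and is 702 mm long along its own axis. Every leg's outer bottom edge rests on the floor and its outer top edge meets a bottom edge of the beam — the left legs (tilting toward +x) meet the beam's −x bottom edge, the right legs (their mirror images, tilting toward −x) meet its +x bottom edge — so the leg tops tuck under the beam, the beam's underside is 648 mm above the floor, and the feet are 626 mm apart outside-to-outside with the beam centred between them. The two leg pairs are set in 78 mm from either end of the beam.


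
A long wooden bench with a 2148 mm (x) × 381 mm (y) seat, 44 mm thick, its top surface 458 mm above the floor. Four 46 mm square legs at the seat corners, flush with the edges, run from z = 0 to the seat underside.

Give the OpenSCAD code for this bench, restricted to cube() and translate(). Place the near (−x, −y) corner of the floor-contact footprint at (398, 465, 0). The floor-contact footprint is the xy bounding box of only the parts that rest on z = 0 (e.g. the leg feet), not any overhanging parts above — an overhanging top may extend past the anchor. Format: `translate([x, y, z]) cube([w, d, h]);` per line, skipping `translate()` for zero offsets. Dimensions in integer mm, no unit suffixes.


translate([398, 465, 414]) cube([2148, 381, 44]);
translate([398, 465, 0]) cube([46, 46, 414]);
translate([398, 800, 0]) cube([46, 46, 414]);
translate([2500, 465, 0]) cube([46, 46, 414]);
translate([2500, 800, 0]) cube([46, 46, 414]);


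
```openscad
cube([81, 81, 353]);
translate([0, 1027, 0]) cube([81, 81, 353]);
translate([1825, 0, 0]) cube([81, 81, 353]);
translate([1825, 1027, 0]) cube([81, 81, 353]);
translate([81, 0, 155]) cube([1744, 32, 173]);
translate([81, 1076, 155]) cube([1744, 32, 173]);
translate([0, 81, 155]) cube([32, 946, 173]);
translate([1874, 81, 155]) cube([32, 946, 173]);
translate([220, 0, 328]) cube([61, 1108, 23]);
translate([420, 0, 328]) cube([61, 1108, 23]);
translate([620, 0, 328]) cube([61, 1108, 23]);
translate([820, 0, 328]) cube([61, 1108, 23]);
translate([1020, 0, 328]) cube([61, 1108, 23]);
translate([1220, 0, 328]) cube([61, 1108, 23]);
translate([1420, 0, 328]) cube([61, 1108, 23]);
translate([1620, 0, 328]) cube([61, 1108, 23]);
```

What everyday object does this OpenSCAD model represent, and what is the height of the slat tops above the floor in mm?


A bed frame. The slat-top height is 351 mm.

Four posts, four rails, and a row of slats — a bed frame. Slats sit on the rails at z = 155 + 173 = 328; with slat thickness 23, the top is 351 mm.


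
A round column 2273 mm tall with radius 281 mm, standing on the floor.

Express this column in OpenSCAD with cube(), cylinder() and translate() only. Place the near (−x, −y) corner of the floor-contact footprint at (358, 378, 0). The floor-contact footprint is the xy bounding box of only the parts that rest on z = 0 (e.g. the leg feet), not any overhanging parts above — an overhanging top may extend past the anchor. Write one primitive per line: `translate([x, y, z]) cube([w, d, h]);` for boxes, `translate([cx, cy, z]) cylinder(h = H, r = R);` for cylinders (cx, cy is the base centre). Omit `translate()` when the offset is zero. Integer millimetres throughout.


translate([639, 659, 0]) cylinder(h = 2273, r = 281);


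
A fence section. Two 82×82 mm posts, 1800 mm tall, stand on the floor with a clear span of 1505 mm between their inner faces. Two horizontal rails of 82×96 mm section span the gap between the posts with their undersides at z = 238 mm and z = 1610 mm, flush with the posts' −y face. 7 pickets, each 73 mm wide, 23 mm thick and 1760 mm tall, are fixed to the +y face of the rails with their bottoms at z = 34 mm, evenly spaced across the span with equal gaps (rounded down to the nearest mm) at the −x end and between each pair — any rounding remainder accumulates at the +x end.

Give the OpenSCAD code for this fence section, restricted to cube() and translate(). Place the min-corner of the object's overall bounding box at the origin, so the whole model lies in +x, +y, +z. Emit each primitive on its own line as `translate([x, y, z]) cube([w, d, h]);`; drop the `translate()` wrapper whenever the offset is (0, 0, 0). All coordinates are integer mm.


cube([82, 82, 1800]);
translate([1587, 0, 0]) cube([82, 82, 1800]);
translate([82, 0, 238]) cube([1505, 82, 96]);
translate([82, 0, 1610]) cube([1505, 82, 96]);
translate([206, 82, 34]) cube([73, 23, 1760]);
translate([403, 82, 34]) cube([73, 23, 1760]);
translate([600, 82, 34]) cube([73, 23, 1760]);
translate([797, 82, 34]) cube([73, 23, 1760]);
translate([994, 82, 34]) cube([73, 23, 1760]);
translate([1191, 82, 34]) cube([73, 23, 1760]);
translate([1388, 82, 34]) cube([73, 23, 1760]);


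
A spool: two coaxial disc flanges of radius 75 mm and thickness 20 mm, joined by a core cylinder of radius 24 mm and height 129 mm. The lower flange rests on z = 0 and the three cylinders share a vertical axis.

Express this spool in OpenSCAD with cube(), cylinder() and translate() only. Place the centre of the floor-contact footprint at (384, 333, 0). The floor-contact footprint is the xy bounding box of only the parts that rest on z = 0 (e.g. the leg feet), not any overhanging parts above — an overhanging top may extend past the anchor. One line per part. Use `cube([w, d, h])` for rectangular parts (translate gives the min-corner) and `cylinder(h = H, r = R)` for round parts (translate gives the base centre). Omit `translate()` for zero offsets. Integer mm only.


translate([384, 333, 0]) cylinder(h = 20, r = 75);
translate([384, 333, 20]) cylinder(h = 129, r = 24);
translate([384, 333, 149]) cylinder(h = 20, r = 75);


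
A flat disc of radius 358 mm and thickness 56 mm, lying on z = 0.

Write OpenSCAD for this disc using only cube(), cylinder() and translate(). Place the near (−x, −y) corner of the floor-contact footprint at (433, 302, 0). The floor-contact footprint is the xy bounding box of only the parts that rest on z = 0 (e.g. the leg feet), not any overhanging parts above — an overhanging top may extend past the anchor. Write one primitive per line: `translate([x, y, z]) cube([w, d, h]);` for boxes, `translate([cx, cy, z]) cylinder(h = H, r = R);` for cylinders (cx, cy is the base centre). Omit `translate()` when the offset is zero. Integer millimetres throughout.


translate([791, 660, 0]) cylinder(h = 56, r = 358);


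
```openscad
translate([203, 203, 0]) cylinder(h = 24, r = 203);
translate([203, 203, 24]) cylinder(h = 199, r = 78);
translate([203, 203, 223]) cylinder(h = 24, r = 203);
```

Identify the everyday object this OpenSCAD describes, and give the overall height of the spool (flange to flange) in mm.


A spool. The overall height is 247 mm.

Three coaxial cylinders, large–small–large — a spool. Two 24 mm flanges and a 199 mm core give 24 + 199 + 24 = 247 mm.


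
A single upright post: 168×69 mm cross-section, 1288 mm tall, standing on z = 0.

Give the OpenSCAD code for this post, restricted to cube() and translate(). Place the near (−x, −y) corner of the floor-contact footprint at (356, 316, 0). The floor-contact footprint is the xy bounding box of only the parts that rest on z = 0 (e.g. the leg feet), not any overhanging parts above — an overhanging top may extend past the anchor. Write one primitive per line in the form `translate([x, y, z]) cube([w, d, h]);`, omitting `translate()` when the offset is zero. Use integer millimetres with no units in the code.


translate([356, 316, 0]) cube([168, 69, 1288]);


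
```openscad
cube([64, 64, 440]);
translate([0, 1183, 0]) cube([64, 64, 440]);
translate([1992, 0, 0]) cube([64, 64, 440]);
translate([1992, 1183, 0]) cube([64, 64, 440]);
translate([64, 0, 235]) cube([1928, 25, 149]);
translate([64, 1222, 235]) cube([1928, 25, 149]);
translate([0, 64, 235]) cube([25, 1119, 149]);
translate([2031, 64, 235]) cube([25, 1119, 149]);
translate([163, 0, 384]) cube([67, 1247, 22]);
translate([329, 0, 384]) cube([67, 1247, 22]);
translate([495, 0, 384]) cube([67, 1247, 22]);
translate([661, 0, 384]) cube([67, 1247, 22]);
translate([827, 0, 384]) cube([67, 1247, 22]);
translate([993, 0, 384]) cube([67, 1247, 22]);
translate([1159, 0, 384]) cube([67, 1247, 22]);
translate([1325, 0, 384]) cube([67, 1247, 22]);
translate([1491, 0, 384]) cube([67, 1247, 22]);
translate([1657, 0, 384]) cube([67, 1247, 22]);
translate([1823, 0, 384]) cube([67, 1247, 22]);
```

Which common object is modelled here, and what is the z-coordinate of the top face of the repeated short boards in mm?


A bed frame. The slat-top height is 406 mm.

Four posts, four rails, and a row of slats — a bed frame. Slats sit on the rails at z = 235 + 149 = 384; with slat thickness 22, the top is 406 mm.


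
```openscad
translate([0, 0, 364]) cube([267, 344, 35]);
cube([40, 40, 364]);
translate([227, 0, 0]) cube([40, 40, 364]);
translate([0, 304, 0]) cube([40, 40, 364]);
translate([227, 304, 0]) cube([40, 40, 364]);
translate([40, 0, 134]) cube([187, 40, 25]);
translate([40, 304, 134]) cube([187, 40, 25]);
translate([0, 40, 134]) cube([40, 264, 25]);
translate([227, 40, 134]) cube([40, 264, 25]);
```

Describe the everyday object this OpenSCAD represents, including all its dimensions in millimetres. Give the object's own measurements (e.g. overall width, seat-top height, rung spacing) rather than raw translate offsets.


A four-legged stool. The seat is a 267×344×35 mm slab whose top surface is at z = 399 mm; four square legs, each 40×40 mm in cross-section, run from the floor (z = 0) to the underside of the seat, each flush with a corner of the seat. Four stretchers, 40 mm wide and 25 mm tall, connect adjacent legs with their undersides at z = 134 mm, each running between the inner faces of the legs it joins and aligned with the legs' outer faces on the other axis.


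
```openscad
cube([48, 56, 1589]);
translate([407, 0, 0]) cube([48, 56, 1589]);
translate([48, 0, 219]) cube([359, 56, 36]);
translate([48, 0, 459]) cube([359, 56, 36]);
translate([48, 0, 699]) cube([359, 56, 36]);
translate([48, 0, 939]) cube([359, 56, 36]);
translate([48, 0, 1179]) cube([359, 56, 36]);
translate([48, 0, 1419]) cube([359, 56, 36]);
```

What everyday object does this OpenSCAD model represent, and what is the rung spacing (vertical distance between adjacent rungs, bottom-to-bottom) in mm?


A ladder. The rung spacing is 240 mm.

Two tall 48×56 posts with 6 short bars between them — a ladder. Adjacent rungs sit at z = 219 and z = 459, so the spacing is 459 − 219 = 240 mm.


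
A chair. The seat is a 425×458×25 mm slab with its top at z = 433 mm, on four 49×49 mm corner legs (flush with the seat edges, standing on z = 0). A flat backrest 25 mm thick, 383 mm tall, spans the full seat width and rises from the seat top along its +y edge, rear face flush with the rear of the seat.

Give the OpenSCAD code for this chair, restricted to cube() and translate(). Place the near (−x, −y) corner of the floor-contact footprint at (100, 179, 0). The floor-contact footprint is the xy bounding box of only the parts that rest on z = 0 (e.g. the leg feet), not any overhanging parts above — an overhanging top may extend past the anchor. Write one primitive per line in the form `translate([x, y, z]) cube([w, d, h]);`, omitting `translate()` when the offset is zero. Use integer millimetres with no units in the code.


translate([100, 179, 408]) cube([425, 458, 25]);
translate([100, 179, 0]) cube([49, 49, 408]);
translate([476, 179, 0]) cube([49, 49, 408]);
translate([100, 588, 0]) cube([49, 49, 408]);
translate([476, 588, 0]) cube([49, 49, 408]);
translate([100, 612, 433]) cube([425, 25, 383]);


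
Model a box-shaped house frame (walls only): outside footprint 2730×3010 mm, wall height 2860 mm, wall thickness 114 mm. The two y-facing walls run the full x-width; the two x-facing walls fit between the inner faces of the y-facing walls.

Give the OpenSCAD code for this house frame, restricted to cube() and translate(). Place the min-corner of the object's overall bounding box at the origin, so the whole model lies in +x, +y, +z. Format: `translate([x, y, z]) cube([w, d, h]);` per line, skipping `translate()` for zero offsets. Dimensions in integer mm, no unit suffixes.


cube([2730, 114, 2860]);
translate([0, 2896, 0]) cube([2730, 114, 2860]);
translate([0, 114, 0]) cube([114, 2782, 2860]);
translate([2616, 114, 0]) cube([114, 2782, 2860]);


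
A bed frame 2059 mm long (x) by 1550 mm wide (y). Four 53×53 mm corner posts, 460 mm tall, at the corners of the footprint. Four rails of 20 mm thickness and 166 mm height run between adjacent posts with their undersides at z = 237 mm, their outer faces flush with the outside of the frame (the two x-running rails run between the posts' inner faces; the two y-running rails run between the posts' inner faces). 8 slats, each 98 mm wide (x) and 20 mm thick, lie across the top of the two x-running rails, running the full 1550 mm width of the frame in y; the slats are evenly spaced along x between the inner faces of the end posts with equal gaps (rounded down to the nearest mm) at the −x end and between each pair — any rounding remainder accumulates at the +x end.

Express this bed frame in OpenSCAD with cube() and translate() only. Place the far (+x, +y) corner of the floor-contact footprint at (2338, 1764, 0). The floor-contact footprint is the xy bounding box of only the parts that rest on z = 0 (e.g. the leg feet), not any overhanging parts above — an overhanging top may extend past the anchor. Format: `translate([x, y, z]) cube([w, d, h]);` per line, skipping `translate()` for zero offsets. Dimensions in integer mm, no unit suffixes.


translate([279, 214, 0]) cube([53, 53, 460]);
translate([279, 1711, 0]) cube([53, 53, 460]);
translate([2285, 214, 0]) cube([53, 53, 460]);
translate([2285, 1711, 0]) cube([53, 53, 460]);
translate([332, 214, 237]) cube([1953, 20, 166]);
translate([332, 1744, 237]) cube([1953, 20, 166]);
translate([279, 267, 237]) cube([20, 1444, 166]);
translate([2318, 267, 237]) cube([20, 1444, 166]);
translate([461, 214, 403]) cube([98, 1550, 20]);
translate([688, 214, 403]) cube([98, 1550, 20]);
translate([915, 214, 403]) cube([98, 1550, 20]);
translate([1142, 214, 403]) cube([98, 1550, 20]);
translate([1369, 214, 403]) cube([98, 1550, 20]);
translate([1596, 214, 403]) cube([98, 1550, 20]);
translate([1823, 214, 403]) cube([98, 1550, 20]);
translate([2050, 214, 403]) cube([98, 1550, 20]);


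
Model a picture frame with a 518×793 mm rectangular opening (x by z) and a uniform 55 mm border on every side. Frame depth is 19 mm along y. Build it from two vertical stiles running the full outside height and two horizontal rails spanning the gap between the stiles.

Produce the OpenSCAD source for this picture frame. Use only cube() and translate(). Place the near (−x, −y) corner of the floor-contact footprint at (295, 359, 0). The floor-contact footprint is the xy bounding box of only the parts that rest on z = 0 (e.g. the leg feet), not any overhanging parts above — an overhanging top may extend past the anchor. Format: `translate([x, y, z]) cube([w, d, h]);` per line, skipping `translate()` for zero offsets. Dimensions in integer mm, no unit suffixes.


translate([295, 359, 0]) cube([55, 19, 903]);
translate([868, 359, 0]) cube([55, 19, 903]);
translate([350, 359, 0]) cube([518, 19, 55]);
translate([350, 359, 848]) cube([518, 19, 55]);


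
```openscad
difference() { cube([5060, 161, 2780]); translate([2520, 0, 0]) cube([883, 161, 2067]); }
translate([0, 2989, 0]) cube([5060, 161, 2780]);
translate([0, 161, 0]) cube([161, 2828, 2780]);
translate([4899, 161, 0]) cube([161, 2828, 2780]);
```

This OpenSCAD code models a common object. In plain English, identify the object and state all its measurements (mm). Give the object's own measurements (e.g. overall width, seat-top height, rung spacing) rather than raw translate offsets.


A single room: four walls, each 2780 mm tall and 161 mm thick, enclosing an outside footprint 5060×3150 mm (x × y), no floor or roof. The front and back walls (−y and +y sides) run the full x-width; the side walls fit between their inner faces. A door opening 883 mm wide and 2067 mm tall is cut through the front wall from the floor up, its −x edge 2520 mm from the wall's −x end.


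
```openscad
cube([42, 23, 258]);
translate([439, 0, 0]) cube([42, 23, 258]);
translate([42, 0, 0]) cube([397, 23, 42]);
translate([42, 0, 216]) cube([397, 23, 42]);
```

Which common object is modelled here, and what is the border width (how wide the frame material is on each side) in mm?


A picture frame. The border width is 42 mm.

Four thin pieces enclosing a rectangular opening — a picture frame. The two full-height stiles are 258 mm tall; the top rail sits at z = 216 and is 42 mm tall, so the border above the opening is 258 − 216 = 42 mm, matching the stile x-width.


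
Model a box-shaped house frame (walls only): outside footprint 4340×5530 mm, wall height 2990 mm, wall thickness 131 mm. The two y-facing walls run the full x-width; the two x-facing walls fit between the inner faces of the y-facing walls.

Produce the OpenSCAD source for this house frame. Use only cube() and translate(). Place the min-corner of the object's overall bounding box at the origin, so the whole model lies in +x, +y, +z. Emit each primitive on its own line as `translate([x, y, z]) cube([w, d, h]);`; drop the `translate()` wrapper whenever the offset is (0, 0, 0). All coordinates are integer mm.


cube([4340, 131, 2990]);
translate([0, 5399, 0]) cube([4340, 131, 2990]);
translate([0, 131, 0]) cube([131, 5268, 2990]);
translate([4209, 131, 0]) cube([131, 5268, 2990]);


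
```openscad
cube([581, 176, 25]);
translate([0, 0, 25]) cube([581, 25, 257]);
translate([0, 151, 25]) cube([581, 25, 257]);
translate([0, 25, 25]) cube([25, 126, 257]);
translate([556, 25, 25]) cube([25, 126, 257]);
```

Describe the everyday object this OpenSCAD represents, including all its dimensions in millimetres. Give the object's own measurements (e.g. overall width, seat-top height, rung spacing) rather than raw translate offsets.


An open-topped rectangular box: outside dimensions 581×176×282 mm, with a uniform wall and base thickness of 25 mm. The base is a full 581×176 slab on the floor; four walls sit on top of the base. The front and back walls (the −y and +y sides) span the full width; the two side walls fit between them.


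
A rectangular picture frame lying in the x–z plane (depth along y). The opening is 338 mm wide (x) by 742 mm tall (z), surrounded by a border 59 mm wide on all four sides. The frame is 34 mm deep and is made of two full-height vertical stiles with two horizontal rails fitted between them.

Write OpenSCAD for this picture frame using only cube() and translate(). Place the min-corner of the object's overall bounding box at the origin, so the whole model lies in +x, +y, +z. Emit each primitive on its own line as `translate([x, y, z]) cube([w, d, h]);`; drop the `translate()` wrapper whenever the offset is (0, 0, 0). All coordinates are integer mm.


cube([59, 34, 860]);
translate([397, 0, 0]) cube([59, 34, 860]);
translate([59, 0, 0]) cube([338, 34, 59]);
translate([59, 0, 801]) cube([338, 34, 59]);


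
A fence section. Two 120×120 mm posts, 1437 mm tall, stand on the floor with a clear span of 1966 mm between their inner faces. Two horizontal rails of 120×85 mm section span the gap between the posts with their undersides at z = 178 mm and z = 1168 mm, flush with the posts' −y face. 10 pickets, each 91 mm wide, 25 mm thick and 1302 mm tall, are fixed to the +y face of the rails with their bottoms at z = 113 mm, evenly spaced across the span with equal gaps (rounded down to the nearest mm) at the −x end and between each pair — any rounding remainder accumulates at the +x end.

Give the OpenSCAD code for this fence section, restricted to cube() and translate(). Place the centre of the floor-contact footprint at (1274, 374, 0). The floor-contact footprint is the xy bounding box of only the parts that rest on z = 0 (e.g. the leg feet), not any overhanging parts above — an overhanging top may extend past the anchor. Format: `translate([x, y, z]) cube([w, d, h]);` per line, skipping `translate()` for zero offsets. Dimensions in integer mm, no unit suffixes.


translate([171, 314, 0]) cube([120, 120, 1437]);
translate([2257, 314, 0]) cube([120, 120, 1437]);
translate([291, 314, 178]) cube([1966, 120, 85]);
translate([291, 314, 1168]) cube([1966, 120, 85]);
translate([387, 434, 113]) cube([91, 25, 1302]);
translate([574, 434, 113]) cube([91, 25, 1302]);
translate([761, 434, 113]) cube([91, 25, 1302]);
translate([948, 434, 113]) cube([91, 25, 1302]);
translate([1135, 434, 113]) cube([91, 25, 1302]);
translate([1322, 434, 113]) cube([91, 25, 1302]);
translate([1509, 434, 113]) cube([91, 25, 1302]);
translate([1696, 434, 113]) cube([91, 25, 1302]);
translate([1883, 434, 113]) cube([91, 25, 1302]);
translate([2070, 434, 113]) cube([91, 25, 1302]);


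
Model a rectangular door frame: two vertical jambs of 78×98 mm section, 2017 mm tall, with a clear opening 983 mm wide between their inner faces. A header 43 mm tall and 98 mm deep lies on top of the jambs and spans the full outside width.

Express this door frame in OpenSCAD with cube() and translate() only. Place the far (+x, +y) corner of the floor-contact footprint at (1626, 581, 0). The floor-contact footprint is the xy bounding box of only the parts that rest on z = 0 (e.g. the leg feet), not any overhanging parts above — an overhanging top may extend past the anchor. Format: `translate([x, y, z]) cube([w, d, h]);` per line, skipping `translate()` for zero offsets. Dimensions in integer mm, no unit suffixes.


translate([487, 483, 0]) cube([78, 98, 2017]);
translate([1548, 483, 0]) cube([78, 98, 2017]);
translate([487, 483, 2017]) cube([1139, 98, 43]);


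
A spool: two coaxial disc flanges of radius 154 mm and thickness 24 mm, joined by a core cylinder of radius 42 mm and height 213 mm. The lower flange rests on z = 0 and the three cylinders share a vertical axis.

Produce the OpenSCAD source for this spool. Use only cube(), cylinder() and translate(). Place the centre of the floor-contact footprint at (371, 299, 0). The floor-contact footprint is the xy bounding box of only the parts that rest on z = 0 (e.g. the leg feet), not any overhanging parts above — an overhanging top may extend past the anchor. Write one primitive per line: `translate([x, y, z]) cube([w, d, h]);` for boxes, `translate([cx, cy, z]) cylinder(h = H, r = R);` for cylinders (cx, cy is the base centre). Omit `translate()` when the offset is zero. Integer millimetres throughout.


translate([371, 299, 0]) cylinder(h = 24, r = 154);
translate([371, 299, 24]) cylinder(h = 213, r = 42);
translate([371, 299, 237]) cylinder(h = 24, r = 154);


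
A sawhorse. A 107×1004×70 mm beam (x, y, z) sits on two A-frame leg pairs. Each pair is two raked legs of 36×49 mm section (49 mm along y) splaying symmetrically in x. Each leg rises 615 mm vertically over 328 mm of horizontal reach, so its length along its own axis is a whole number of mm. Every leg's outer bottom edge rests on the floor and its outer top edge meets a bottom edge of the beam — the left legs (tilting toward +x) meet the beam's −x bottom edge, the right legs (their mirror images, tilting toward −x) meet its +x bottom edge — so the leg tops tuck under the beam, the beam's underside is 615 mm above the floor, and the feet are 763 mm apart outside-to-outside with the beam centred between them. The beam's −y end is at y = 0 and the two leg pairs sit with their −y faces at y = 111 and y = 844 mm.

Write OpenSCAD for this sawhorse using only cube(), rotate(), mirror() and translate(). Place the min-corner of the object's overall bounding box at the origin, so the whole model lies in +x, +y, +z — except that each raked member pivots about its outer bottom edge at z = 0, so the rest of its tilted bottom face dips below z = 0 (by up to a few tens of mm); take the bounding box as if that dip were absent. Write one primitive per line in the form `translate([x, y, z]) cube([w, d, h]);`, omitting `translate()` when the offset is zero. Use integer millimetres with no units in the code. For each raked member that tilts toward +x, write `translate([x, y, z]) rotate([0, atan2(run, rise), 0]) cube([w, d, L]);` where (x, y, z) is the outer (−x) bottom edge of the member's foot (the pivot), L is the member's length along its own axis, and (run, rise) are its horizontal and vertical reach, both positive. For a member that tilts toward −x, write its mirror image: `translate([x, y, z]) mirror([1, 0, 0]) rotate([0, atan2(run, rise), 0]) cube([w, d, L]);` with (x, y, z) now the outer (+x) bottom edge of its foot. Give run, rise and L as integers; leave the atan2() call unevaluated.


translate([328, 0, 615]) cube([107, 1004, 70]);
translate([0, 111, 0]) rotate([0, atan2(328, 615), 0]) cube([36, 49, 697]);
translate([763, 111, 0]) mirror([1, 0, 0]) rotate([0, atan2(328, 615), 0]) cube([36, 49, 697]);
translate([0, 844, 0]) rotate([0, atan2(328, 615), 0]) cube([36, 49, 697]);
translate([763, 844, 0]) mirror([1, 0, 0]) rotate([0, atan2(328, 615), 0]) cube([36, 49, 697]);


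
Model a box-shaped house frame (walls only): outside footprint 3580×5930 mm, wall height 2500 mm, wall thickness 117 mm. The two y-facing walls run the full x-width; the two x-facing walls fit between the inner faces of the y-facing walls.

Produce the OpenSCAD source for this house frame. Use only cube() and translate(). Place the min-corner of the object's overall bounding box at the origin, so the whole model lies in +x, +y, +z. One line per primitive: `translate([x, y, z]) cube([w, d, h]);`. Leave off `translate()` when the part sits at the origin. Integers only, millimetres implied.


cube([3580, 117, 2500]);
translate([0, 5813, 0]) cube([3580, 117, 2500]);
translate([0, 117, 0]) cube([117, 5696, 2500]);
translate([3463, 117, 0]) cube([117, 5696, 2500]);


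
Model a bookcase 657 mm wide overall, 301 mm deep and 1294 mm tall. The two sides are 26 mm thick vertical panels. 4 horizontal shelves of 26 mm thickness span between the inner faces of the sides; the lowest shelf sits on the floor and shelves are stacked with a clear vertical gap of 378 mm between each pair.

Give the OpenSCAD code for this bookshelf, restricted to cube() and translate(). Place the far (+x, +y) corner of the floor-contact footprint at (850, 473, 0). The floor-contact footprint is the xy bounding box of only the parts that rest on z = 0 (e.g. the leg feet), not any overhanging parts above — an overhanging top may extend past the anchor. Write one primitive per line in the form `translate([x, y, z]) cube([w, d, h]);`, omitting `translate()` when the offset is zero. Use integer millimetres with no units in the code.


translate([193, 172, 0]) cube([26, 301, 1294]);
translate([824, 172, 0]) cube([26, 301, 1294]);
translate([219, 172, 0]) cube([605, 301, 26]);
translate([219, 172, 404]) cube([605, 301, 26]);
translate([219, 172, 808]) cube([605, 301, 26]);
translate([219, 172, 1212]) cube([605, 301, 26]);


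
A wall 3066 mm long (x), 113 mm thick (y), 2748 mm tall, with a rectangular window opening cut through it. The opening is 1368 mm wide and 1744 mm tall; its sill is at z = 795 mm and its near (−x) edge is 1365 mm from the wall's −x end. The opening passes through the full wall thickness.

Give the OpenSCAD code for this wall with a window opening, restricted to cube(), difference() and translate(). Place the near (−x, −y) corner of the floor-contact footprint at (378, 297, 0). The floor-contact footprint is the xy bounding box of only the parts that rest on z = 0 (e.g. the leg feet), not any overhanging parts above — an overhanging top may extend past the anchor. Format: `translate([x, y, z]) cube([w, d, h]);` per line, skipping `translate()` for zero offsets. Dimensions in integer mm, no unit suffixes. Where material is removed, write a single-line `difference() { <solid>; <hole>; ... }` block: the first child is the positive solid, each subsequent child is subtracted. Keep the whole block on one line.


difference() { translate([378, 297, 0]) cube([3066, 113, 2748]); translate([1743, 297, 795]) cube([1368, 113, 1744]); }


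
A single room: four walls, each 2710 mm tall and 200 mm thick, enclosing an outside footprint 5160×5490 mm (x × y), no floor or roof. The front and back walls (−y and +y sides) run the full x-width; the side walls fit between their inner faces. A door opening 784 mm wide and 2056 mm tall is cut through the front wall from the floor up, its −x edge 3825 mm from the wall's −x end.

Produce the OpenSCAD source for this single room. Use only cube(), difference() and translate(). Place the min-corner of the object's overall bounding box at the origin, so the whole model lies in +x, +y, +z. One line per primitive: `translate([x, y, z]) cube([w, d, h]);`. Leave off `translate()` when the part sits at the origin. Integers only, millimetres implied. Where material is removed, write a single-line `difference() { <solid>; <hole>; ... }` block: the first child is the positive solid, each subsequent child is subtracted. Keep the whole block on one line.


difference() { cube([5160, 200, 2710]); translate([3825, 0, 0]) cube([784, 200, 2056]); }
translate([0, 5290, 0]) cube([5160, 200, 2710]);
translate([0, 200, 0]) cube([200, 5090, 2710]);
translate([4960, 200, 0]) cube([200, 5090, 2710]);


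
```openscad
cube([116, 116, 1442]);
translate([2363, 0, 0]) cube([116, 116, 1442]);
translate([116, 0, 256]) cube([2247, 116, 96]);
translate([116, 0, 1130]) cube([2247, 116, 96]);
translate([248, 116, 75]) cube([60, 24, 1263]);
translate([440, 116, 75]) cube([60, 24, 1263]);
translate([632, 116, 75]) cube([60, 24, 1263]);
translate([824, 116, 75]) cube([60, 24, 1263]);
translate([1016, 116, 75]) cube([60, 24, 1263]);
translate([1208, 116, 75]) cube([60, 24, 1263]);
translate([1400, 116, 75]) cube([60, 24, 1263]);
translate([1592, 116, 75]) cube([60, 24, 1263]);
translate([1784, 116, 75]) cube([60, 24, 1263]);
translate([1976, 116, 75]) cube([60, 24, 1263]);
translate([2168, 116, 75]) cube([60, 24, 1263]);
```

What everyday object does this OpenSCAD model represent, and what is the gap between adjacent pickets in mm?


A fence section. The picket gap is 132 mm.

Two posts, two rails, 11 pickets — a fence section. Span 2247 mm holds 11 pickets of 60 mm with 12 equal gaps: ⌊(2247 − 11·60) / 12⌋ = 132 mm.


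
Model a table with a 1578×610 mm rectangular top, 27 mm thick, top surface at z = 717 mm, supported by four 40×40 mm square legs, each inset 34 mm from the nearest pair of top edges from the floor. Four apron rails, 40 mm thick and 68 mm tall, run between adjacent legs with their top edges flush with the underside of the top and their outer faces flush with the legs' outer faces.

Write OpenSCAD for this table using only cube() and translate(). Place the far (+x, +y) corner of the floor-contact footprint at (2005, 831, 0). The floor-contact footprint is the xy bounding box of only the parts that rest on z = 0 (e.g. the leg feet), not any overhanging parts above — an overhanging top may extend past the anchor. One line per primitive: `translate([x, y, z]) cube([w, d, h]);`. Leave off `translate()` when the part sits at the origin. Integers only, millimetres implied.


translate([461, 255, 690]) cube([1578, 610, 27]);
translate([495, 289, 0]) cube([40, 40, 690]);
translate([1965, 289, 0]) cube([40, 40, 690]);
translate([495, 791, 0]) cube([40, 40, 690]);
translate([1965, 791, 0]) cube([40, 40, 690]);
translate([535, 289, 622]) cube([1430, 40, 68]);
translate([535, 791, 622]) cube([1430, 40, 68]);
translate([495, 329, 622]) cube([40, 462, 68]);
translate([1965, 329, 622]) cube([40, 462, 68]);


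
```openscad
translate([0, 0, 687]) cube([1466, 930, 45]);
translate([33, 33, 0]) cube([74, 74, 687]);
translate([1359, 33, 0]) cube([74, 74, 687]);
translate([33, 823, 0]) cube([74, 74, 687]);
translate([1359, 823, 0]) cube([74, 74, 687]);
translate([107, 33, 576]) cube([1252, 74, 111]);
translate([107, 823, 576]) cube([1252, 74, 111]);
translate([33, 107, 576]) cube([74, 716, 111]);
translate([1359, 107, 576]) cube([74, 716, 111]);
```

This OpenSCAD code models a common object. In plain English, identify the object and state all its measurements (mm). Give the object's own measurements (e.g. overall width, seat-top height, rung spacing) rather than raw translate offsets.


A rectangular dining table. The top is 1466×930×45 mm with its upper surface at z = 732 mm. It stands on four 74×74 mm square legs, each inset 33 mm from the nearest pair of top edges, running from the floor to the underside of the top. Four apron rails, 74 mm thick and 111 mm tall, run between adjacent legs with their top edges flush with the underside of the top and their outer faces flush with the legs' outer faces.


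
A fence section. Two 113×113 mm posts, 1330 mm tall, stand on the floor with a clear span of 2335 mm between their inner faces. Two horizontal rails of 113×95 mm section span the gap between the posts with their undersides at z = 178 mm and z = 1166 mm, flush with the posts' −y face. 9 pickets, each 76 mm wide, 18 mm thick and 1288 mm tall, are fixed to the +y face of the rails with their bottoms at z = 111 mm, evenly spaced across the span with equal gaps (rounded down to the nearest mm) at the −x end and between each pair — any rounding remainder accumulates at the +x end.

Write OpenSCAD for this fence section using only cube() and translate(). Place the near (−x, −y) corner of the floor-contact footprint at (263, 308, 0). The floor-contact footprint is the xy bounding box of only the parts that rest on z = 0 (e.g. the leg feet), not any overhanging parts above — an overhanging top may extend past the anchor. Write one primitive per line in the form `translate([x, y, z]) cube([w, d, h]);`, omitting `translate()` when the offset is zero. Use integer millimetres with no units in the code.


translate([263, 308, 0]) cube([113, 113, 1330]);
translate([2711, 308, 0]) cube([113, 113, 1330]);
translate([376, 308, 178]) cube([2335, 113, 95]);
translate([376, 308, 1166]) cube([2335, 113, 95]);
translate([541, 421, 111]) cube([76, 18, 1288]);
translate([782, 421, 111]) cube([76, 18, 1288]);
translate([1023, 421, 111]) cube([76, 18, 1288]);
translate([1264, 421, 111]) cube([76, 18, 1288]);
translate([1505, 421, 111]) cube([76, 18, 1288]);
translate([1746, 421, 111]) cube([76, 18, 1288]);
translate([1987, 421, 111]) cube([76, 18, 1288]);
translate([2228, 421, 111]) cube([76, 18, 1288]);
translate([2469, 421, 111]) cube([76, 18, 1288]);


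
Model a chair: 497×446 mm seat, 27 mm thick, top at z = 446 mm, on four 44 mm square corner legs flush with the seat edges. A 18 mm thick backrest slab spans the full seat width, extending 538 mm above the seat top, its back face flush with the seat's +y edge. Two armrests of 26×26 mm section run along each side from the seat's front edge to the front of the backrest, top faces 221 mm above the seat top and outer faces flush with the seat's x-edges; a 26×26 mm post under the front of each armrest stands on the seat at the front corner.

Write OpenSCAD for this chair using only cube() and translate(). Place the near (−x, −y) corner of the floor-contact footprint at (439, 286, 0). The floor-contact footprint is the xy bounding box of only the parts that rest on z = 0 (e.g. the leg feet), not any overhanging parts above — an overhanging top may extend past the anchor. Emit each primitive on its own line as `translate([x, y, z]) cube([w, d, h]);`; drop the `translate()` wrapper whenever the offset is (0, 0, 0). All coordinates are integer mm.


// leg_h = 446 - 27 = 419
// arm post h = 221 - 26 = 195
translate([439, 286, 419]) cube([497, 446, 27]);
translate([439, 286, 0]) cube([44, 44, 419]);
translate([892, 286, 0]) cube([44, 44, 419]);
translate([439, 688, 0]) cube([44, 44, 419]);
translate([892, 688, 0]) cube([44, 44, 419]);
translate([439, 714, 446]) cube([497, 18, 538]);
translate([439, 286, 641]) cube([26, 428, 26]);
translate([910, 286, 641]) cube([26, 428, 26]);
translate([439, 286, 446]) cube([26, 26, 195]);
translate([910, 286, 446]) cube([26, 26, 195]);
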